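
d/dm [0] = 0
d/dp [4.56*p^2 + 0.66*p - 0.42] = 9.12*p + 0.66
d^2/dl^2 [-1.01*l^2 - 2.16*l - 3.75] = -2.02000000000000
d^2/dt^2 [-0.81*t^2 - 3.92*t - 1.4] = -1.62000000000000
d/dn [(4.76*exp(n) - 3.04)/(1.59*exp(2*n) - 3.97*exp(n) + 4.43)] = (-7.5684*exp(2*n) + 9.6672*exp(n) + 9.018)*exp(n)/(2.5281*exp(4*n) - 12.6246*exp(3*n) + 29.8483*exp(2*n) - 35.1742*exp(n) + 19.6249)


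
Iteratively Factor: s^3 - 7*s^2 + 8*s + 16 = (s + 1)*(s^2 - 8*s + 16) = (s - 4)*(s + 1)*(s - 4)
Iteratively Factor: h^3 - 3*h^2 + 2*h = (h - 2)*(h^2 - h) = (h - 2)*(h - 1)*(h)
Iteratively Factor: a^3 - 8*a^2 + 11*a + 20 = (a + 1)*(a^2 - 9*a + 20) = (a - 4)*(a + 1)*(a - 5)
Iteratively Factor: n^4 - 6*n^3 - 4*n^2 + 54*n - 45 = (n - 3)*(n^3 - 3*n^2 - 13*n + 15) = (n - 3)*(n - 1)*(n^2 - 2*n - 15) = (n - 3)*(n - 1)*(n + 3)*(n - 5)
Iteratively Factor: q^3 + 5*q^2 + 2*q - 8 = (q + 4)*(q^2 + q - 2) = (q + 2)*(q + 4)*(q - 1)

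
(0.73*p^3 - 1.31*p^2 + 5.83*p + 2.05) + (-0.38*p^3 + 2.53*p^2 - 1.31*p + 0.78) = 0.35*p^3 + 1.22*p^2 + 4.52*p + 2.83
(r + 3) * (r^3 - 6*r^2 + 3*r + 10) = r^4 - 3*r^3 - 15*r^2 + 19*r + 30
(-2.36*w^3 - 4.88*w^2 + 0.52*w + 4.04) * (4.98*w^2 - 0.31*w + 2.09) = -11.7528*w^5 - 23.5708*w^4 - 0.829999999999999*w^3 + 9.7588*w^2 - 0.1656*w + 8.4436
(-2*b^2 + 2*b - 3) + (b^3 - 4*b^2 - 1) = b^3 - 6*b^2 + 2*b - 4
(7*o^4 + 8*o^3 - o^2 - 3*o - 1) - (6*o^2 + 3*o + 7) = 7*o^4 + 8*o^3 - 7*o^2 - 6*o - 8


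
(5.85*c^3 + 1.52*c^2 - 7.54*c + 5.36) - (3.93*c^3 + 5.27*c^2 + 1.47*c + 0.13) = 1.92*c^3 - 3.75*c^2 - 9.01*c + 5.23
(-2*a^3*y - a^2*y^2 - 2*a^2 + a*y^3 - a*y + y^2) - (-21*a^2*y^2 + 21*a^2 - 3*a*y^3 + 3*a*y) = -2*a^3*y + 20*a^2*y^2 - 23*a^2 + 4*a*y^3 - 4*a*y + y^2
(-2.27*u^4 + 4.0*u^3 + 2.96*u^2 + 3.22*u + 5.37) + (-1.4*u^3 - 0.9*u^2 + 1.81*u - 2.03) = -2.27*u^4 + 2.6*u^3 + 2.06*u^2 + 5.03*u + 3.34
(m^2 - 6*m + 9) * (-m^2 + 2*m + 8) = -m^4 + 8*m^3 - 13*m^2 - 30*m + 72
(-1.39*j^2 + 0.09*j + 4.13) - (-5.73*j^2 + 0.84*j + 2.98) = 4.34*j^2 - 0.75*j + 1.15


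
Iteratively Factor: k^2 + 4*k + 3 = (k + 3)*(k + 1)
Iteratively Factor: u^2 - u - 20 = (u - 5)*(u + 4)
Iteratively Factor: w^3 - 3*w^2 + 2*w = (w - 2)*(w^2 - w) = (w - 2)*(w - 1)*(w)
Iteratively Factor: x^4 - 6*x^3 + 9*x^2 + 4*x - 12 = (x + 1)*(x^3 - 7*x^2 + 16*x - 12) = (x - 2)*(x + 1)*(x^2 - 5*x + 6) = (x - 2)^2*(x + 1)*(x - 3)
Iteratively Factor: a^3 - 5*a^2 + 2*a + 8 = (a - 2)*(a^2 - 3*a - 4) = (a - 4)*(a - 2)*(a + 1)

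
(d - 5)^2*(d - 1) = d^3 - 11*d^2 + 35*d - 25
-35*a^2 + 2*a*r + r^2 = (-5*a + r)*(7*a + r)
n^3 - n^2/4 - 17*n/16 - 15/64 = (n - 5/4)*(n + 1/4)*(n + 3/4)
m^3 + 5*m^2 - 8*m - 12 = (m - 2)*(m + 1)*(m + 6)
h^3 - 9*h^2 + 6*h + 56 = (h - 7)*(h - 4)*(h + 2)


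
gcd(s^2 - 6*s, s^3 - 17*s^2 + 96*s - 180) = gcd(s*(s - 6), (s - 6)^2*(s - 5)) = s - 6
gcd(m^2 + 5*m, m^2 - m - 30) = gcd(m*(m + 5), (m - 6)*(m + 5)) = m + 5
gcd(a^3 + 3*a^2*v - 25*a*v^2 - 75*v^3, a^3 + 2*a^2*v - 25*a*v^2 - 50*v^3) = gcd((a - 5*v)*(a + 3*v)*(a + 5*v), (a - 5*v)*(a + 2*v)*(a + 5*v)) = -a^2 + 25*v^2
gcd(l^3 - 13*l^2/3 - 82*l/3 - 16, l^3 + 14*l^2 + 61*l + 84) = l + 3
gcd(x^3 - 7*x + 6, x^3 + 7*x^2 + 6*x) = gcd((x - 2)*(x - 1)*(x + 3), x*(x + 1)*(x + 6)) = 1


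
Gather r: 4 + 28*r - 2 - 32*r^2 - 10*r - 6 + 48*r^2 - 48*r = 16*r^2 - 30*r - 4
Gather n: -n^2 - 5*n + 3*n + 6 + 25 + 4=-n^2 - 2*n + 35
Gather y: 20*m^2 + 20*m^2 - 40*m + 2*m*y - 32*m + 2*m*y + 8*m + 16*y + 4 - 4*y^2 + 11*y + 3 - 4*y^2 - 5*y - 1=40*m^2 - 64*m - 8*y^2 + y*(4*m + 22) + 6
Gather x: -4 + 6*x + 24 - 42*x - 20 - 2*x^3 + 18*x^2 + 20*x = -2*x^3 + 18*x^2 - 16*x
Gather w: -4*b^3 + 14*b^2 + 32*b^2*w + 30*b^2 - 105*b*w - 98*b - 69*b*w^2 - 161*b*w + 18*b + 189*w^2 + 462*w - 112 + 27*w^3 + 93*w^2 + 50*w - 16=-4*b^3 + 44*b^2 - 80*b + 27*w^3 + w^2*(282 - 69*b) + w*(32*b^2 - 266*b + 512) - 128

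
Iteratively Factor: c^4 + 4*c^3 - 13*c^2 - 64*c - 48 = (c + 1)*(c^3 + 3*c^2 - 16*c - 48) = (c + 1)*(c + 4)*(c^2 - c - 12) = (c + 1)*(c + 3)*(c + 4)*(c - 4)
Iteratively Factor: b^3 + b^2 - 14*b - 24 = (b + 3)*(b^2 - 2*b - 8) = (b + 2)*(b + 3)*(b - 4)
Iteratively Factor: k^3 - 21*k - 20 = (k + 1)*(k^2 - k - 20) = (k - 5)*(k + 1)*(k + 4)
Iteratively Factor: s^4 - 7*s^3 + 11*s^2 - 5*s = (s - 1)*(s^3 - 6*s^2 + 5*s) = (s - 5)*(s - 1)*(s^2 - s) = s*(s - 5)*(s - 1)*(s - 1)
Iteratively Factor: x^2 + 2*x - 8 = (x + 4)*(x - 2)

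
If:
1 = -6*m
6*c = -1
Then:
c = -1/6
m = -1/6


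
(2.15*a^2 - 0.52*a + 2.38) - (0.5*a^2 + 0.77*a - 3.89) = 1.65*a^2 - 1.29*a + 6.27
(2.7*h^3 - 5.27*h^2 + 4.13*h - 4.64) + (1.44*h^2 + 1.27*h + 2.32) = 2.7*h^3 - 3.83*h^2 + 5.4*h - 2.32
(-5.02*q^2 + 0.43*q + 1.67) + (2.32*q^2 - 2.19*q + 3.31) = -2.7*q^2 - 1.76*q + 4.98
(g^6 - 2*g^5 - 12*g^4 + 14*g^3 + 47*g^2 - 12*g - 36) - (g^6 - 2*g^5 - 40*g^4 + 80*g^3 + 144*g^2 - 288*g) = 28*g^4 - 66*g^3 - 97*g^2 + 276*g - 36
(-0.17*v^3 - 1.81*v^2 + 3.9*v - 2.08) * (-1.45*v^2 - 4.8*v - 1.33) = 0.2465*v^5 + 3.4405*v^4 + 3.2591*v^3 - 13.2967*v^2 + 4.797*v + 2.7664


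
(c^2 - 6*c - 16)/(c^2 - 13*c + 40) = (c + 2)/(c - 5)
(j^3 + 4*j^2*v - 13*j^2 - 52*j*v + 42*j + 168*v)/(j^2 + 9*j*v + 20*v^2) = (j^2 - 13*j + 42)/(j + 5*v)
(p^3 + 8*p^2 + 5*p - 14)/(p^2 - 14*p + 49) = (p^3 + 8*p^2 + 5*p - 14)/(p^2 - 14*p + 49)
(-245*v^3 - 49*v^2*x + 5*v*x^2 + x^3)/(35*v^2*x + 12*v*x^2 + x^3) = (-7*v + x)/x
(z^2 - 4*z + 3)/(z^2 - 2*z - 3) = (z - 1)/(z + 1)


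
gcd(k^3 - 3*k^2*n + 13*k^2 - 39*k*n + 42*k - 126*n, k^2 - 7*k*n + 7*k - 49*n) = k + 7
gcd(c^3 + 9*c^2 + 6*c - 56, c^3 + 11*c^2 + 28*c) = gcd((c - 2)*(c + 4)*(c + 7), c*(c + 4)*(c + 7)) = c^2 + 11*c + 28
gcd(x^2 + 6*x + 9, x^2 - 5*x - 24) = x + 3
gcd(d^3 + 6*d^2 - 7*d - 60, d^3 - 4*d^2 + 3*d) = d - 3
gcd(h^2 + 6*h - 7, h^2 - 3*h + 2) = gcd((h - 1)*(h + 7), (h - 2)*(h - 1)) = h - 1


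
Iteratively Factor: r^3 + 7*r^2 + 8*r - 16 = (r - 1)*(r^2 + 8*r + 16) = (r - 1)*(r + 4)*(r + 4)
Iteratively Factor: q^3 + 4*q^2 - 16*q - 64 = (q - 4)*(q^2 + 8*q + 16) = (q - 4)*(q + 4)*(q + 4)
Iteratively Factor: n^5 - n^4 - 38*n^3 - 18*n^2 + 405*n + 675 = (n - 5)*(n^4 + 4*n^3 - 18*n^2 - 108*n - 135) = (n - 5)*(n + 3)*(n^3 + n^2 - 21*n - 45) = (n - 5)^2*(n + 3)*(n^2 + 6*n + 9) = (n - 5)^2*(n + 3)^2*(n + 3)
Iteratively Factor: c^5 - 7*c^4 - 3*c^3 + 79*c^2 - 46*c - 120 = (c - 2)*(c^4 - 5*c^3 - 13*c^2 + 53*c + 60) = (c - 2)*(c + 3)*(c^3 - 8*c^2 + 11*c + 20) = (c - 5)*(c - 2)*(c + 3)*(c^2 - 3*c - 4) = (c - 5)*(c - 2)*(c + 1)*(c + 3)*(c - 4)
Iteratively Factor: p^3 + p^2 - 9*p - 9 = (p + 1)*(p^2 - 9) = (p - 3)*(p + 1)*(p + 3)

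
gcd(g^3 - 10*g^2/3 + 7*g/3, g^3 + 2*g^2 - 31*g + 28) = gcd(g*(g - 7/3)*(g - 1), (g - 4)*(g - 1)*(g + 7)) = g - 1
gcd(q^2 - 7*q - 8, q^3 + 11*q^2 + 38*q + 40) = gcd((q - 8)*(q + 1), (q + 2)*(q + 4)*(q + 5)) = 1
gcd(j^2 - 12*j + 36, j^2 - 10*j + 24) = j - 6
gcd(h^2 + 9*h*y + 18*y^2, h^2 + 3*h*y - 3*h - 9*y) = h + 3*y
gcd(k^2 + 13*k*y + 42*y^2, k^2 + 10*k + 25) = 1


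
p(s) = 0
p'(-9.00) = 0.00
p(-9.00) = 0.00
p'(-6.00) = 0.00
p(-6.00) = 0.00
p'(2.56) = 0.00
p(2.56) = 0.00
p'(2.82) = 0.00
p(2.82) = 0.00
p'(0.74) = 0.00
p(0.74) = 0.00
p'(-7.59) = 0.00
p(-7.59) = 0.00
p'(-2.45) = 0.00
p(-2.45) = 0.00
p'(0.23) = 0.00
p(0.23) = 0.00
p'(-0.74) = 0.00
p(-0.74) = 0.00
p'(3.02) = 0.00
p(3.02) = 0.00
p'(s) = 0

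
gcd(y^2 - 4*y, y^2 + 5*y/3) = y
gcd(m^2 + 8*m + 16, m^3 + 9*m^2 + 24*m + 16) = m^2 + 8*m + 16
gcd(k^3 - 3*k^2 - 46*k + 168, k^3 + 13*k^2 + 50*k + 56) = k + 7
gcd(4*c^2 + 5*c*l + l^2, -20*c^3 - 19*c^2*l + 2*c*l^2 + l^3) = c + l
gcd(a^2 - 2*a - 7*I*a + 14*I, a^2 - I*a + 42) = a - 7*I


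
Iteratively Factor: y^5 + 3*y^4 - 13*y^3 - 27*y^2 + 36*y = (y)*(y^4 + 3*y^3 - 13*y^2 - 27*y + 36) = y*(y + 3)*(y^3 - 13*y + 12) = y*(y + 3)*(y + 4)*(y^2 - 4*y + 3) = y*(y - 3)*(y + 3)*(y + 4)*(y - 1)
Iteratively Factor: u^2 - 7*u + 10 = (u - 2)*(u - 5)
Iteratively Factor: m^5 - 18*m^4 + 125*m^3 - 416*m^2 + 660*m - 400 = (m - 5)*(m^4 - 13*m^3 + 60*m^2 - 116*m + 80) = (m - 5)*(m - 2)*(m^3 - 11*m^2 + 38*m - 40) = (m - 5)^2*(m - 2)*(m^2 - 6*m + 8) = (m - 5)^2*(m - 2)^2*(m - 4)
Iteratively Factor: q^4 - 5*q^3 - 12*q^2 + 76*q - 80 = (q - 2)*(q^3 - 3*q^2 - 18*q + 40) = (q - 5)*(q - 2)*(q^2 + 2*q - 8) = (q - 5)*(q - 2)^2*(q + 4)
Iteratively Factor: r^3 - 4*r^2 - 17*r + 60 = (r - 3)*(r^2 - r - 20) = (r - 5)*(r - 3)*(r + 4)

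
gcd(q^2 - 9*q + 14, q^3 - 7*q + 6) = q - 2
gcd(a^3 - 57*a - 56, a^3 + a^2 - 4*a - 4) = a + 1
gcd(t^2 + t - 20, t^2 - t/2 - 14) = t - 4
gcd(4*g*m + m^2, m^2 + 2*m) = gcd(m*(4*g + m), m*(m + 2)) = m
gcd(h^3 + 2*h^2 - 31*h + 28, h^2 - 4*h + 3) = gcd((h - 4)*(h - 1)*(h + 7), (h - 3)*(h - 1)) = h - 1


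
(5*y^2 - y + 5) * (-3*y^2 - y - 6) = -15*y^4 - 2*y^3 - 44*y^2 + y - 30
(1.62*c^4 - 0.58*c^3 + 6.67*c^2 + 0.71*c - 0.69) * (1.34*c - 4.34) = 2.1708*c^5 - 7.808*c^4 + 11.455*c^3 - 27.9964*c^2 - 4.006*c + 2.9946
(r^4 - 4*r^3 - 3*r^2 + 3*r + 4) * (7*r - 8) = 7*r^5 - 36*r^4 + 11*r^3 + 45*r^2 + 4*r - 32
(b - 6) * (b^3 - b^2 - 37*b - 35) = b^4 - 7*b^3 - 31*b^2 + 187*b + 210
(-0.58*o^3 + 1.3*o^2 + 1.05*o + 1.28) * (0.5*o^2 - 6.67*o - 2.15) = -0.29*o^5 + 4.5186*o^4 - 6.899*o^3 - 9.1585*o^2 - 10.7951*o - 2.752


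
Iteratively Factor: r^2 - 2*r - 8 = (r - 4)*(r + 2)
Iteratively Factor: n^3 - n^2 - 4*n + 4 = (n - 2)*(n^2 + n - 2) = (n - 2)*(n + 2)*(n - 1)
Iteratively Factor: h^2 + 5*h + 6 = (h + 3)*(h + 2)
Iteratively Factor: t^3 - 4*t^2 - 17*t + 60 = (t - 3)*(t^2 - t - 20) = (t - 5)*(t - 3)*(t + 4)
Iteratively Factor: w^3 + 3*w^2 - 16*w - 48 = (w + 3)*(w^2 - 16) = (w - 4)*(w + 3)*(w + 4)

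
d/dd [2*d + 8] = 2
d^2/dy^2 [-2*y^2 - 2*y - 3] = -4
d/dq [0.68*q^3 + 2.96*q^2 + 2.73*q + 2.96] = 2.04*q^2 + 5.92*q + 2.73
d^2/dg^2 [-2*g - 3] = 0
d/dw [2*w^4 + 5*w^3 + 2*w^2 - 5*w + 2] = 8*w^3 + 15*w^2 + 4*w - 5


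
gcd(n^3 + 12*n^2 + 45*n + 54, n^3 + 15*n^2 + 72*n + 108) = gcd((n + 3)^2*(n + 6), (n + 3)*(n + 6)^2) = n^2 + 9*n + 18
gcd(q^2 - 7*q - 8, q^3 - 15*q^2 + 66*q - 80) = q - 8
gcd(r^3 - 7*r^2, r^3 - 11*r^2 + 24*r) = r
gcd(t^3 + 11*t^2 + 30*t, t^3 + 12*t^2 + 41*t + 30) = t^2 + 11*t + 30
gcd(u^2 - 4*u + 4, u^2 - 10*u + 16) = u - 2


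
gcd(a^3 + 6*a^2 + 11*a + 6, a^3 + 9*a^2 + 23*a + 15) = a^2 + 4*a + 3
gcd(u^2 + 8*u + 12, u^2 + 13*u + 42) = u + 6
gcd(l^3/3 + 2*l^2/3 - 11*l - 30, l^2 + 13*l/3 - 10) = 1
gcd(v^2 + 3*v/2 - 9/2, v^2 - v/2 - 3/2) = v - 3/2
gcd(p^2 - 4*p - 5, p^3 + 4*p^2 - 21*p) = 1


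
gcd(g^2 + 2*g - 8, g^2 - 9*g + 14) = g - 2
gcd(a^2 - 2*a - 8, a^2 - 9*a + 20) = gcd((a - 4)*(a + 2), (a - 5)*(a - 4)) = a - 4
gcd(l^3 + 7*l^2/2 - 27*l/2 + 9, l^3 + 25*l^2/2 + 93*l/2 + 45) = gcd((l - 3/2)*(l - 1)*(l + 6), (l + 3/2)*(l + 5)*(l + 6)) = l + 6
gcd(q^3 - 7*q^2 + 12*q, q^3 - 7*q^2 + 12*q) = q^3 - 7*q^2 + 12*q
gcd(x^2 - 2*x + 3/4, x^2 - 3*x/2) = x - 3/2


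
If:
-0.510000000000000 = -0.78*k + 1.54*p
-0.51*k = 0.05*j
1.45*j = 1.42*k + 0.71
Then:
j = 0.45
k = -0.04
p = -0.35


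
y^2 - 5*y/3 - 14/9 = (y - 7/3)*(y + 2/3)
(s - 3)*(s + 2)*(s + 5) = s^3 + 4*s^2 - 11*s - 30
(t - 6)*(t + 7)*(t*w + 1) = t^3*w + t^2*w + t^2 - 42*t*w + t - 42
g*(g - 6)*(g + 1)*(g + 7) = g^4 + 2*g^3 - 41*g^2 - 42*g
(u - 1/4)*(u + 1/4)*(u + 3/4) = u^3 + 3*u^2/4 - u/16 - 3/64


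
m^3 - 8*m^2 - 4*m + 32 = (m - 8)*(m - 2)*(m + 2)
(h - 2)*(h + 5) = h^2 + 3*h - 10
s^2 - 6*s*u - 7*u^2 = (s - 7*u)*(s + u)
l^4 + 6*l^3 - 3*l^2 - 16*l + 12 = (l - 1)^2*(l + 2)*(l + 6)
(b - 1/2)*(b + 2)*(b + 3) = b^3 + 9*b^2/2 + 7*b/2 - 3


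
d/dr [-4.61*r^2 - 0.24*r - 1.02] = -9.22*r - 0.24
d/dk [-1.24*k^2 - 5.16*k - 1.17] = -2.48*k - 5.16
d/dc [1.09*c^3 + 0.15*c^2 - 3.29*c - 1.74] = 3.27*c^2 + 0.3*c - 3.29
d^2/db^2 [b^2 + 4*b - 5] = 2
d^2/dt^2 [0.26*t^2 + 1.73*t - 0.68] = 0.520000000000000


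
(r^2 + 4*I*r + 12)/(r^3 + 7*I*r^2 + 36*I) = 1/(r + 3*I)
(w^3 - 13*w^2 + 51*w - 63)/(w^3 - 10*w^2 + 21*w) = (w - 3)/w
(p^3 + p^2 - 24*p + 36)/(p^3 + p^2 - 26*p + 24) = (p^2 - 5*p + 6)/(p^2 - 5*p + 4)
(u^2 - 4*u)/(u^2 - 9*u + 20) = u/(u - 5)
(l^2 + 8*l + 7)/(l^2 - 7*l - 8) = (l + 7)/(l - 8)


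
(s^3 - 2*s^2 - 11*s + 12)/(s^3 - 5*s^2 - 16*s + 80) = (s^2 + 2*s - 3)/(s^2 - s - 20)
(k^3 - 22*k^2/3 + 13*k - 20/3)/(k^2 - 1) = (3*k^2 - 19*k + 20)/(3*(k + 1))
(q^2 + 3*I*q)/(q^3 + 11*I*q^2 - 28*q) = (q + 3*I)/(q^2 + 11*I*q - 28)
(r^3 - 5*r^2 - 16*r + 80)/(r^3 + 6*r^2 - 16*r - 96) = (r - 5)/(r + 6)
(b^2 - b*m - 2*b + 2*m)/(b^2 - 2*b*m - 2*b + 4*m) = (b - m)/(b - 2*m)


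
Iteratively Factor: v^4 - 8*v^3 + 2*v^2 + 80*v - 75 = (v + 3)*(v^3 - 11*v^2 + 35*v - 25) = (v - 1)*(v + 3)*(v^2 - 10*v + 25) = (v - 5)*(v - 1)*(v + 3)*(v - 5)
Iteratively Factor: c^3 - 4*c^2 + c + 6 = (c - 3)*(c^2 - c - 2) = (c - 3)*(c + 1)*(c - 2)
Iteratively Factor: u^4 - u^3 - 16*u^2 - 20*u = (u)*(u^3 - u^2 - 16*u - 20) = u*(u - 5)*(u^2 + 4*u + 4) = u*(u - 5)*(u + 2)*(u + 2)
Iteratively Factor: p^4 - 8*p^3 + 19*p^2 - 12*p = (p - 3)*(p^3 - 5*p^2 + 4*p) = (p - 3)*(p - 1)*(p^2 - 4*p) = p*(p - 3)*(p - 1)*(p - 4)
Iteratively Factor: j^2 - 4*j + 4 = (j - 2)*(j - 2)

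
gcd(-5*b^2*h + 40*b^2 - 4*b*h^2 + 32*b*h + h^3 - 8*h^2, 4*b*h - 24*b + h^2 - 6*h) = 1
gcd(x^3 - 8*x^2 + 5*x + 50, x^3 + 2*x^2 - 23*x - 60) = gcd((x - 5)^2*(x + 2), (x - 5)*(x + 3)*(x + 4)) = x - 5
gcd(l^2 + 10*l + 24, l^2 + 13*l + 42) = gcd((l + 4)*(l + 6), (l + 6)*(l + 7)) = l + 6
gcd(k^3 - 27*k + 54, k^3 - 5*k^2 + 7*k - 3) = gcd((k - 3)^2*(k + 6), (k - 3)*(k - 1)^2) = k - 3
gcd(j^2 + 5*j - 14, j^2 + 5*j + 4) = 1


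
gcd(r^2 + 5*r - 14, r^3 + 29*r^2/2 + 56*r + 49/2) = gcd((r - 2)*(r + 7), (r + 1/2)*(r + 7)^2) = r + 7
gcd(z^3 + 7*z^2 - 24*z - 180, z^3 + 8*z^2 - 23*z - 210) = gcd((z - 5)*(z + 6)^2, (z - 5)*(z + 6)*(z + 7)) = z^2 + z - 30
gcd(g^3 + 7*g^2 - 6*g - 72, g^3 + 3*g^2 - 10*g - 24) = g^2 + g - 12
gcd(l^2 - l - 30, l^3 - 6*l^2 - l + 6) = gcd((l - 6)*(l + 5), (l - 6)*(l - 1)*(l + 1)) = l - 6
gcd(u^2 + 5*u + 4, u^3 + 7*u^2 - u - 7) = u + 1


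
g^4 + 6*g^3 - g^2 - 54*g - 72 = (g - 3)*(g + 2)*(g + 3)*(g + 4)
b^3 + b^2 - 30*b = b*(b - 5)*(b + 6)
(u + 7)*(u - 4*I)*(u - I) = u^3 + 7*u^2 - 5*I*u^2 - 4*u - 35*I*u - 28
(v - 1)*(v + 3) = v^2 + 2*v - 3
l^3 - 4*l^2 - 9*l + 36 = (l - 4)*(l - 3)*(l + 3)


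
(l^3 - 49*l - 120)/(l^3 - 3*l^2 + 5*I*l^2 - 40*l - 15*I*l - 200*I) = (l + 3)/(l + 5*I)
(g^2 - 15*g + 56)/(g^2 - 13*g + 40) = (g - 7)/(g - 5)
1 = 1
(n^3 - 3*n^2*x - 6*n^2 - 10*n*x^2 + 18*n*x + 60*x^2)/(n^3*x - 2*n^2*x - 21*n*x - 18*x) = (n^2 - 3*n*x - 10*x^2)/(x*(n^2 + 4*n + 3))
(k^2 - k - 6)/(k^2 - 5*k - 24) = (-k^2 + k + 6)/(-k^2 + 5*k + 24)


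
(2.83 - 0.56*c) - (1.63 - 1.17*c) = 0.61*c + 1.2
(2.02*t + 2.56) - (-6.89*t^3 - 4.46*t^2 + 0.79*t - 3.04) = 6.89*t^3 + 4.46*t^2 + 1.23*t + 5.6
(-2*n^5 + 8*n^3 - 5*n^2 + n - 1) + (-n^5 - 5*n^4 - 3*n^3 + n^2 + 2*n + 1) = -3*n^5 - 5*n^4 + 5*n^3 - 4*n^2 + 3*n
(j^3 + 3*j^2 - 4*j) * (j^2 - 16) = j^5 + 3*j^4 - 20*j^3 - 48*j^2 + 64*j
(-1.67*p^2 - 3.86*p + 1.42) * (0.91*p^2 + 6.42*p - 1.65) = -1.5197*p^4 - 14.234*p^3 - 20.7335*p^2 + 15.4854*p - 2.343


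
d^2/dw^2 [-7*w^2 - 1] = -14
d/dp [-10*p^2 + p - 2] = 1 - 20*p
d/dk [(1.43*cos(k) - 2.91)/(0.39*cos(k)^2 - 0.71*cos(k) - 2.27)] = (0.5577*cos(k)^2 - 2.2698*cos(k) + 5.3122)*sin(k)/(0.1521*cos(k)^4 - 0.5538*cos(k)^3 - 1.2665*cos(k)^2 + 3.2234*cos(k) + 5.1529)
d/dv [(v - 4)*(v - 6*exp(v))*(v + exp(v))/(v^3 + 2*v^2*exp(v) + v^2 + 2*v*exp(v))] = (v*((v - 4)*(v - 6*exp(v))*(exp(v) + 1) - (v - 4)*(v + exp(v))*(6*exp(v) - 1) + (v - 6*exp(v))*(v + exp(v)))*(v^2 + 2*v*exp(v) + v + 2*exp(v)) - (v - 4)*(v - 6*exp(v))*(v + exp(v))*(2*v^2*exp(v) + 3*v^2 + 6*v*exp(v) + 2*v + 2*exp(v)))/(v^2*(v^2 + 2*v*exp(v) + v + 2*exp(v))^2)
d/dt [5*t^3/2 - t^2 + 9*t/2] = 15*t^2/2 - 2*t + 9/2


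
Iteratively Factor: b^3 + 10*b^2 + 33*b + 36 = (b + 3)*(b^2 + 7*b + 12) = (b + 3)^2*(b + 4)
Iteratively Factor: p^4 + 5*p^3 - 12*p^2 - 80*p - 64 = (p - 4)*(p^3 + 9*p^2 + 24*p + 16) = (p - 4)*(p + 4)*(p^2 + 5*p + 4) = (p - 4)*(p + 4)^2*(p + 1)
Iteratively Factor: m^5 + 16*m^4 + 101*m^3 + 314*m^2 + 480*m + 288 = (m + 3)*(m^4 + 13*m^3 + 62*m^2 + 128*m + 96) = (m + 3)*(m + 4)*(m^3 + 9*m^2 + 26*m + 24) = (m + 3)^2*(m + 4)*(m^2 + 6*m + 8) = (m + 3)^2*(m + 4)^2*(m + 2)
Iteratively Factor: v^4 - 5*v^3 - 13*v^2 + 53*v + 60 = (v + 1)*(v^3 - 6*v^2 - 7*v + 60) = (v - 5)*(v + 1)*(v^2 - v - 12) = (v - 5)*(v + 1)*(v + 3)*(v - 4)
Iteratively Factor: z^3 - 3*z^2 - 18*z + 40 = (z - 5)*(z^2 + 2*z - 8) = (z - 5)*(z + 4)*(z - 2)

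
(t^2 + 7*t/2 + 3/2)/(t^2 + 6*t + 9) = (t + 1/2)/(t + 3)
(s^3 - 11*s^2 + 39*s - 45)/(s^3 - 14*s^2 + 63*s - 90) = (s - 3)/(s - 6)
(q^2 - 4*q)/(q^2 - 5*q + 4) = q/(q - 1)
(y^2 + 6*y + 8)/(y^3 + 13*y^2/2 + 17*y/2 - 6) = 2*(y + 2)/(2*y^2 + 5*y - 3)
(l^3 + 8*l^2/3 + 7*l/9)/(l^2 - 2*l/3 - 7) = l*(3*l + 1)/(3*(l - 3))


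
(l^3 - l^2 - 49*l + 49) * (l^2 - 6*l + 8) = l^5 - 7*l^4 - 35*l^3 + 335*l^2 - 686*l + 392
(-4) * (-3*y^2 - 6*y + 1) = 12*y^2 + 24*y - 4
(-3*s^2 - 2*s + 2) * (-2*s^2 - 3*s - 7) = 6*s^4 + 13*s^3 + 23*s^2 + 8*s - 14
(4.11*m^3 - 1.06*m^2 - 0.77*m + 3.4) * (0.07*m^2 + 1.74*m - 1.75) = 0.2877*m^5 + 7.0772*m^4 - 9.0908*m^3 + 0.7532*m^2 + 7.2635*m - 5.95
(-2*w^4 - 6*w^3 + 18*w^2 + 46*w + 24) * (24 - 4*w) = 8*w^5 - 24*w^4 - 216*w^3 + 248*w^2 + 1008*w + 576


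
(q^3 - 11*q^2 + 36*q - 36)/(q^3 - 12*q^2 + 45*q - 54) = (q - 2)/(q - 3)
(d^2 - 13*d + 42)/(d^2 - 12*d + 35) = (d - 6)/(d - 5)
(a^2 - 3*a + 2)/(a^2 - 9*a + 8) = (a - 2)/(a - 8)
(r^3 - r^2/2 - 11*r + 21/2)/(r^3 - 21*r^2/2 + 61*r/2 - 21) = (2*r^2 + r - 21)/(2*r^2 - 19*r + 42)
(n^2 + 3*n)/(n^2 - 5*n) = (n + 3)/(n - 5)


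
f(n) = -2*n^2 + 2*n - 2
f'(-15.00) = 62.00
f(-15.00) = -482.00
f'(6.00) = -22.00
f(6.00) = -62.00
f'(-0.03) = 2.12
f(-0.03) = -2.06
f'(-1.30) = 7.20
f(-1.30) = -7.98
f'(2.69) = -8.76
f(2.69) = -11.09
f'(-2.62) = 12.48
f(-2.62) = -20.97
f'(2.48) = -7.92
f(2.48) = -9.34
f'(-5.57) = 24.28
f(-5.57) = -75.19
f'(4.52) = -16.08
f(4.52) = -33.82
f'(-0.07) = 2.28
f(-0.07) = -2.15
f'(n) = 2 - 4*n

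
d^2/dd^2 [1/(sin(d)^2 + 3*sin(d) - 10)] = (-4*sin(d)^4 - 9*sin(d)^3 - 43*sin(d)^2 - 12*sin(d) + 38)/(sin(d)^2 + 3*sin(d) - 10)^3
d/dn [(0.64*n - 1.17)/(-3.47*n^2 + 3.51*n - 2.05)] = (2.2208*n^2 - 8.1198*n + 2.7947)/(12.0409*n^4 - 24.3594*n^3 + 26.5471*n^2 - 14.391*n + 4.2025)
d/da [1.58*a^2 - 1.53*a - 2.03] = 3.16*a - 1.53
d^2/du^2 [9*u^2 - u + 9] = 18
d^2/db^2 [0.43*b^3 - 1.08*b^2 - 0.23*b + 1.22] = 2.58*b - 2.16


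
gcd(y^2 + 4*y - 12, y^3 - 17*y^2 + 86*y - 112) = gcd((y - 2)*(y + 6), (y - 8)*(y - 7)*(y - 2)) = y - 2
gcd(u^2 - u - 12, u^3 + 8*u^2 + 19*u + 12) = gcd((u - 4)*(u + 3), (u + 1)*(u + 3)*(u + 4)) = u + 3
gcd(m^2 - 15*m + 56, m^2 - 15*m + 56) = m^2 - 15*m + 56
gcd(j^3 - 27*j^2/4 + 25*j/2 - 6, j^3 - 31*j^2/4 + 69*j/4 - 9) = j^2 - 19*j/4 + 3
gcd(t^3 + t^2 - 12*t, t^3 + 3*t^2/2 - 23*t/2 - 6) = t^2 + t - 12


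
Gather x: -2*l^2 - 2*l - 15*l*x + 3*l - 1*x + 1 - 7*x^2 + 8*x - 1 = -2*l^2 + l - 7*x^2 + x*(7 - 15*l)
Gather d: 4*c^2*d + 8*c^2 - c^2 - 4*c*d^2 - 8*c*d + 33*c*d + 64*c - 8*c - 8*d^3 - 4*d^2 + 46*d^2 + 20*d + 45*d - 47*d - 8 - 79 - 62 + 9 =7*c^2 + 56*c - 8*d^3 + d^2*(42 - 4*c) + d*(4*c^2 + 25*c + 18) - 140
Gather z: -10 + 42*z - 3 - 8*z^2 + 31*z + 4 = -8*z^2 + 73*z - 9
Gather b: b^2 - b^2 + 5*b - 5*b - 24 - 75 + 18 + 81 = 0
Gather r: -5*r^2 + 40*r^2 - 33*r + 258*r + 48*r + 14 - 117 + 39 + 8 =35*r^2 + 273*r - 56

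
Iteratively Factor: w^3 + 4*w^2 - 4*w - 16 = (w + 2)*(w^2 + 2*w - 8) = (w - 2)*(w + 2)*(w + 4)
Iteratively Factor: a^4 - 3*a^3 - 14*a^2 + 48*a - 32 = (a - 4)*(a^3 + a^2 - 10*a + 8) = (a - 4)*(a - 2)*(a^2 + 3*a - 4) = (a - 4)*(a - 2)*(a + 4)*(a - 1)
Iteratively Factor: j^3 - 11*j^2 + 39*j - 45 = (j - 5)*(j^2 - 6*j + 9) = (j - 5)*(j - 3)*(j - 3)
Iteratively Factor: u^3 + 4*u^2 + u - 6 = (u + 2)*(u^2 + 2*u - 3) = (u - 1)*(u + 2)*(u + 3)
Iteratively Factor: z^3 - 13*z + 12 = (z - 3)*(z^2 + 3*z - 4) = (z - 3)*(z - 1)*(z + 4)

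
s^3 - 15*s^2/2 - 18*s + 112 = (s - 8)*(s - 7/2)*(s + 4)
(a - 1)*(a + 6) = a^2 + 5*a - 6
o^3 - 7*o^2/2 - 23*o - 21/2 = (o - 7)*(o + 1/2)*(o + 3)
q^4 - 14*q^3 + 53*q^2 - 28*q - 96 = (q - 8)*(q - 4)*(q - 3)*(q + 1)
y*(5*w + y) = 5*w*y + y^2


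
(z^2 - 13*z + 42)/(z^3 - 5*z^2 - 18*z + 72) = (z - 7)/(z^2 + z - 12)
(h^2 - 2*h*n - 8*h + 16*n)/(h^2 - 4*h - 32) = (h - 2*n)/(h + 4)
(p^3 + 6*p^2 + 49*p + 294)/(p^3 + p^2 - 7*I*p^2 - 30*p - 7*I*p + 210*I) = (p + 7*I)/(p - 5)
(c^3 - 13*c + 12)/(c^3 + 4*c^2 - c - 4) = (c - 3)/(c + 1)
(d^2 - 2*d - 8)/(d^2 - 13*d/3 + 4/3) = 3*(d + 2)/(3*d - 1)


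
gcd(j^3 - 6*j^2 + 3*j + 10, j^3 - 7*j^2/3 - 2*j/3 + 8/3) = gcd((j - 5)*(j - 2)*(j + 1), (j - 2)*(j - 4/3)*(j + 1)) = j^2 - j - 2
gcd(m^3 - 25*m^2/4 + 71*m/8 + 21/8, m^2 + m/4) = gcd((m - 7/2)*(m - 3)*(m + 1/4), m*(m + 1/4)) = m + 1/4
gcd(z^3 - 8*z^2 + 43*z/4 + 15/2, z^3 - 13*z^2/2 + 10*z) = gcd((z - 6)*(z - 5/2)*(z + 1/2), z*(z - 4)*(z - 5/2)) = z - 5/2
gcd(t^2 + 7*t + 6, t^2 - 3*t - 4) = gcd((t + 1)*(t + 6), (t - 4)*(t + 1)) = t + 1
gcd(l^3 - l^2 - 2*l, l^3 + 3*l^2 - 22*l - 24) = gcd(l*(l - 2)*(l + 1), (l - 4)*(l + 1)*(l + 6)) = l + 1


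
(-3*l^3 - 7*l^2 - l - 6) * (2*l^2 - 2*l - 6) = -6*l^5 - 8*l^4 + 30*l^3 + 32*l^2 + 18*l + 36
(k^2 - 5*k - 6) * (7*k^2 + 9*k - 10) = 7*k^4 - 26*k^3 - 97*k^2 - 4*k + 60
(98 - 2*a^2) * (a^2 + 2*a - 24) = -2*a^4 - 4*a^3 + 146*a^2 + 196*a - 2352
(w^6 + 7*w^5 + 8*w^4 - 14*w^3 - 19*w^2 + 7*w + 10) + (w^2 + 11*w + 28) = w^6 + 7*w^5 + 8*w^4 - 14*w^3 - 18*w^2 + 18*w + 38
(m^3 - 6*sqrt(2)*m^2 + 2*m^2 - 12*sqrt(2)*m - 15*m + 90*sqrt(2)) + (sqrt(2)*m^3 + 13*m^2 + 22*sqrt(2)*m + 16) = m^3 + sqrt(2)*m^3 - 6*sqrt(2)*m^2 + 15*m^2 - 15*m + 10*sqrt(2)*m + 16 + 90*sqrt(2)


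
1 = 1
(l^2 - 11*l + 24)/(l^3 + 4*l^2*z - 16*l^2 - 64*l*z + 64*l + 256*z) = (l - 3)/(l^2 + 4*l*z - 8*l - 32*z)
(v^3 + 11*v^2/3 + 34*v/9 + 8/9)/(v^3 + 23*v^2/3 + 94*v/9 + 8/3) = (v + 2)/(v + 6)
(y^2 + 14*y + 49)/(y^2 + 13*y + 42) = (y + 7)/(y + 6)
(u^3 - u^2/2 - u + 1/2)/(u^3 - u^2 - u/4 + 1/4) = 2*(u + 1)/(2*u + 1)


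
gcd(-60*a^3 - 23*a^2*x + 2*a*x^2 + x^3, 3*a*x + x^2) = 3*a + x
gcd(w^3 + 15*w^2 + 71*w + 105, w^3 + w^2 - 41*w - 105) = w^2 + 8*w + 15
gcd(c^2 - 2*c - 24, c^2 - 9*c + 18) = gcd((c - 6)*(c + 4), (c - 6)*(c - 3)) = c - 6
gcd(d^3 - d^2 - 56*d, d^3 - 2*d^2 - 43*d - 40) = d - 8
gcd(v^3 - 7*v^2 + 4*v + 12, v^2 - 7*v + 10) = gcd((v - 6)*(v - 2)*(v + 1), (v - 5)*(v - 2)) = v - 2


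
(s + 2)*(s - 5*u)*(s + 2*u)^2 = s^4 - s^3*u + 2*s^3 - 16*s^2*u^2 - 2*s^2*u - 20*s*u^3 - 32*s*u^2 - 40*u^3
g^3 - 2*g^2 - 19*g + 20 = (g - 5)*(g - 1)*(g + 4)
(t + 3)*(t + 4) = t^2 + 7*t + 12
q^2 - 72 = (q - 6*sqrt(2))*(q + 6*sqrt(2))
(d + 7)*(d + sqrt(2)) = d^2 + sqrt(2)*d + 7*d + 7*sqrt(2)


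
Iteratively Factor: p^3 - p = (p)*(p^2 - 1) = p*(p - 1)*(p + 1)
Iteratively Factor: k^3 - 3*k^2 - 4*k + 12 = (k - 2)*(k^2 - k - 6) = (k - 3)*(k - 2)*(k + 2)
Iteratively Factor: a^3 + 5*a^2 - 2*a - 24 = (a - 2)*(a^2 + 7*a + 12) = (a - 2)*(a + 3)*(a + 4)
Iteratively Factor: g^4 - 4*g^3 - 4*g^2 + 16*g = (g + 2)*(g^3 - 6*g^2 + 8*g) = (g - 2)*(g + 2)*(g^2 - 4*g) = g*(g - 2)*(g + 2)*(g - 4)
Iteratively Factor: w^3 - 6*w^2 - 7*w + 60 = (w - 4)*(w^2 - 2*w - 15) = (w - 5)*(w - 4)*(w + 3)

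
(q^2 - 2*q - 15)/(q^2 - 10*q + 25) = (q + 3)/(q - 5)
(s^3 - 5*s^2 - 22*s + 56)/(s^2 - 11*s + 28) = (s^2 + 2*s - 8)/(s - 4)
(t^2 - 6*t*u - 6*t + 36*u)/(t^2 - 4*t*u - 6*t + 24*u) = (t - 6*u)/(t - 4*u)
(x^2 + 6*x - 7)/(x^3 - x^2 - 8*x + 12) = (x^2 + 6*x - 7)/(x^3 - x^2 - 8*x + 12)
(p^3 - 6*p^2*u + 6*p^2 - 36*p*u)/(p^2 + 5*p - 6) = p*(p - 6*u)/(p - 1)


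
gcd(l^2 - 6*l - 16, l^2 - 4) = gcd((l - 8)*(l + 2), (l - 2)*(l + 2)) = l + 2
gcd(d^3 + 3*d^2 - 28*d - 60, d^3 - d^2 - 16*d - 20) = d^2 - 3*d - 10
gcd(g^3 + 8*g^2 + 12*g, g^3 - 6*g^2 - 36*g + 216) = g + 6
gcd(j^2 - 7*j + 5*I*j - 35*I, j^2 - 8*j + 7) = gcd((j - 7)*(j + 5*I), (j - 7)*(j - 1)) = j - 7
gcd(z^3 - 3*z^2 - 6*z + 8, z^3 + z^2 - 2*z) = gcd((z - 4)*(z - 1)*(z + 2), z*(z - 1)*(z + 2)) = z^2 + z - 2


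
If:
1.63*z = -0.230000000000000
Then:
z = -0.14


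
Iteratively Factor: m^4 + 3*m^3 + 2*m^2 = (m + 1)*(m^3 + 2*m^2) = (m + 1)*(m + 2)*(m^2) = m*(m + 1)*(m + 2)*(m)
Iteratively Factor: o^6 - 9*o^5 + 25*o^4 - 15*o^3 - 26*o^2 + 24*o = (o)*(o^5 - 9*o^4 + 25*o^3 - 15*o^2 - 26*o + 24) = o*(o + 1)*(o^4 - 10*o^3 + 35*o^2 - 50*o + 24) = o*(o - 1)*(o + 1)*(o^3 - 9*o^2 + 26*o - 24) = o*(o - 3)*(o - 1)*(o + 1)*(o^2 - 6*o + 8) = o*(o - 3)*(o - 2)*(o - 1)*(o + 1)*(o - 4)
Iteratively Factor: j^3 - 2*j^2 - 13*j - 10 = (j + 2)*(j^2 - 4*j - 5) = (j - 5)*(j + 2)*(j + 1)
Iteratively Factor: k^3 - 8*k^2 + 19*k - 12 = (k - 1)*(k^2 - 7*k + 12) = (k - 3)*(k - 1)*(k - 4)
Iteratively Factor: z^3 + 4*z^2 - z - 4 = (z + 4)*(z^2 - 1) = (z - 1)*(z + 4)*(z + 1)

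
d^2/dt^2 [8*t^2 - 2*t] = 16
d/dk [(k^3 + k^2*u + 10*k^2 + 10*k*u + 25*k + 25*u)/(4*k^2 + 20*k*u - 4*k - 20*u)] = (-(2*k + 5*u - 1)*(k^3 + k^2*u + 10*k^2 + 10*k*u + 25*k + 25*u) + (k^2 + 5*k*u - k - 5*u)*(3*k^2 + 2*k*u + 20*k + 10*u + 25))/(4*(k^2 + 5*k*u - k - 5*u)^2)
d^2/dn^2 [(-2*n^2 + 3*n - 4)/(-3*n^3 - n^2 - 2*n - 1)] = 2*(18*n^6 - 81*n^5 + 153*n^4 + 65*n^3 + 132*n^2 - 3*n + 20)/(27*n^9 + 27*n^8 + 63*n^7 + 64*n^6 + 60*n^5 + 51*n^4 + 29*n^3 + 15*n^2 + 6*n + 1)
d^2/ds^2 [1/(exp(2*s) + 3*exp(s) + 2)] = (2*(2*exp(s) + 3)^2*exp(s) - (4*exp(s) + 3)*(exp(2*s) + 3*exp(s) + 2))*exp(s)/(exp(2*s) + 3*exp(s) + 2)^3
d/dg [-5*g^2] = -10*g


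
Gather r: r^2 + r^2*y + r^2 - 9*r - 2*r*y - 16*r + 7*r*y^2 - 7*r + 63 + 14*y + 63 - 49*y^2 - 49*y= r^2*(y + 2) + r*(7*y^2 - 2*y - 32) - 49*y^2 - 35*y + 126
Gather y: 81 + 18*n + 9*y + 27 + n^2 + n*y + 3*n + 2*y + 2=n^2 + 21*n + y*(n + 11) + 110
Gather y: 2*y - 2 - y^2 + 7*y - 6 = -y^2 + 9*y - 8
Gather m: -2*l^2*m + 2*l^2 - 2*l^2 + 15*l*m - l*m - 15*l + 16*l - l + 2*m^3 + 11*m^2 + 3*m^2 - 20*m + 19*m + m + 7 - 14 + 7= 2*m^3 + 14*m^2 + m*(-2*l^2 + 14*l)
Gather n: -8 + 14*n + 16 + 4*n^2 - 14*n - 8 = 4*n^2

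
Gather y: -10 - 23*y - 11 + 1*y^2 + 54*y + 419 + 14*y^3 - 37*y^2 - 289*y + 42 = 14*y^3 - 36*y^2 - 258*y + 440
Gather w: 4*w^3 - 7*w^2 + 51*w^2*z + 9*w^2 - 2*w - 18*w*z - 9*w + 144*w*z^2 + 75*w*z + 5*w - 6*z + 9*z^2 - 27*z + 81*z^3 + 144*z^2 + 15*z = 4*w^3 + w^2*(51*z + 2) + w*(144*z^2 + 57*z - 6) + 81*z^3 + 153*z^2 - 18*z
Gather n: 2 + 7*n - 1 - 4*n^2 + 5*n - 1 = -4*n^2 + 12*n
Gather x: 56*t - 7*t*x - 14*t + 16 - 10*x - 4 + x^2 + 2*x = 42*t + x^2 + x*(-7*t - 8) + 12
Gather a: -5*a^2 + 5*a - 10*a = -5*a^2 - 5*a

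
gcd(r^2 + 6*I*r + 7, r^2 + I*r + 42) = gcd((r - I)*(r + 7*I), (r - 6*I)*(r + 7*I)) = r + 7*I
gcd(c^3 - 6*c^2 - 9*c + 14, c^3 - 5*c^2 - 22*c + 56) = c - 7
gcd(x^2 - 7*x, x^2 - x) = x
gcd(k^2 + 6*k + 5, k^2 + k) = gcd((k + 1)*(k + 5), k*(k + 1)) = k + 1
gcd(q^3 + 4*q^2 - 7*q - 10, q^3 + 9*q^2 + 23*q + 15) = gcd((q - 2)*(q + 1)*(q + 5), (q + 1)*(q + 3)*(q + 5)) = q^2 + 6*q + 5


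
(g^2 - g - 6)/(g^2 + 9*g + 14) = (g - 3)/(g + 7)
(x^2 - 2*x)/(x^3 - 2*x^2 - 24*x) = (2 - x)/(-x^2 + 2*x + 24)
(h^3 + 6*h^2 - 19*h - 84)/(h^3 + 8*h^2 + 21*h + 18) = (h^2 + 3*h - 28)/(h^2 + 5*h + 6)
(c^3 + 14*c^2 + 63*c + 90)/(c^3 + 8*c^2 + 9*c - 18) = (c + 5)/(c - 1)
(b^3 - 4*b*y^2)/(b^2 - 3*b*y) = (b^2 - 4*y^2)/(b - 3*y)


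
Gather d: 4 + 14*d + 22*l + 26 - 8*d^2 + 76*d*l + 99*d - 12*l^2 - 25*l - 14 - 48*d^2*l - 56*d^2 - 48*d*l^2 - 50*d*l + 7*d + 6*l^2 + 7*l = d^2*(-48*l - 64) + d*(-48*l^2 + 26*l + 120) - 6*l^2 + 4*l + 16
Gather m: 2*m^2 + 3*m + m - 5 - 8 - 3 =2*m^2 + 4*m - 16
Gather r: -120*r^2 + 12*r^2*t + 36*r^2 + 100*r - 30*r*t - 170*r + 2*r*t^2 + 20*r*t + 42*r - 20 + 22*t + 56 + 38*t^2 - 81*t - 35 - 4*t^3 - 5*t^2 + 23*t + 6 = r^2*(12*t - 84) + r*(2*t^2 - 10*t - 28) - 4*t^3 + 33*t^2 - 36*t + 7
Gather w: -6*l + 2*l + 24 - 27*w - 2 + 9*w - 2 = -4*l - 18*w + 20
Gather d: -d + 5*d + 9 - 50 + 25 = 4*d - 16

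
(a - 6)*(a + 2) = a^2 - 4*a - 12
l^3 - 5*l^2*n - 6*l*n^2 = l*(l - 6*n)*(l + n)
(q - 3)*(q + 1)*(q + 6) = q^3 + 4*q^2 - 15*q - 18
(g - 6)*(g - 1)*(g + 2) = g^3 - 5*g^2 - 8*g + 12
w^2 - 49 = (w - 7)*(w + 7)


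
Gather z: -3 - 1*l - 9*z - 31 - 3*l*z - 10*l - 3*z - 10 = -11*l + z*(-3*l - 12) - 44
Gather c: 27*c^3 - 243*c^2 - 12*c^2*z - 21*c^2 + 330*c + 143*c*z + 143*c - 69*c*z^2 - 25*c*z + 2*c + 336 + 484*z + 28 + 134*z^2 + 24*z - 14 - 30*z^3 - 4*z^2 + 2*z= 27*c^3 + c^2*(-12*z - 264) + c*(-69*z^2 + 118*z + 475) - 30*z^3 + 130*z^2 + 510*z + 350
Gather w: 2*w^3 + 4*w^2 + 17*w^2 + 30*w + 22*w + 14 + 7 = 2*w^3 + 21*w^2 + 52*w + 21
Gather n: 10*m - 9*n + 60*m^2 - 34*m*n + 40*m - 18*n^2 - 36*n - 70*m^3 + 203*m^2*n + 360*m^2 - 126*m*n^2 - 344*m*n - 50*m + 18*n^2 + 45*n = -70*m^3 + 420*m^2 - 126*m*n^2 + n*(203*m^2 - 378*m)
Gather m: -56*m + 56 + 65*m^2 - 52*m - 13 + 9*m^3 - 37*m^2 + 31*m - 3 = 9*m^3 + 28*m^2 - 77*m + 40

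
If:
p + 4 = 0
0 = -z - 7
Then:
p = -4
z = -7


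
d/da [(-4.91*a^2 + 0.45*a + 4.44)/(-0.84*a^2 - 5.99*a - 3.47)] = (29.7889*a^2 + 41.5346*a + 25.0341)/(0.7056*a^4 + 10.0632*a^3 + 41.7097*a^2 + 41.5706*a + 12.0409)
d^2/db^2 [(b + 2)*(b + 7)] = 2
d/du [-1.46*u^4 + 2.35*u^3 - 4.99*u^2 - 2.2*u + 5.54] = -5.84*u^3 + 7.05*u^2 - 9.98*u - 2.2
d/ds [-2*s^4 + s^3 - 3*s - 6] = -8*s^3 + 3*s^2 - 3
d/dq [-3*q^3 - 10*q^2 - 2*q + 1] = -9*q^2 - 20*q - 2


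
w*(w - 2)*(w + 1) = w^3 - w^2 - 2*w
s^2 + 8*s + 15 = (s + 3)*(s + 5)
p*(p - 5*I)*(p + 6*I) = p^3 + I*p^2 + 30*p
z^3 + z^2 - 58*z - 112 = (z - 8)*(z + 2)*(z + 7)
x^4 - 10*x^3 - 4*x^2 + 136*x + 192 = (x - 8)*(x - 6)*(x + 2)^2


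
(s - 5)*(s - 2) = s^2 - 7*s + 10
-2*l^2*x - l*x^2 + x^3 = x*(-2*l + x)*(l + x)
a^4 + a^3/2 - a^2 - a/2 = a*(a - 1)*(a + 1/2)*(a + 1)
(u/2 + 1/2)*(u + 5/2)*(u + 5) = u^3/2 + 17*u^2/4 + 10*u + 25/4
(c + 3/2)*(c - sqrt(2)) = c^2 - sqrt(2)*c + 3*c/2 - 3*sqrt(2)/2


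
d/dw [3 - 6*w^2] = -12*w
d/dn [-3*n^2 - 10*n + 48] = -6*n - 10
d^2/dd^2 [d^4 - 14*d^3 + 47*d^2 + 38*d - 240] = 12*d^2 - 84*d + 94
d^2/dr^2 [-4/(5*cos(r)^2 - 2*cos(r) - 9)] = 2*(-200*sin(r)^4 + 468*sin(r)^2 - 39*cos(r) + 15*cos(3*r) - 72)/(5*sin(r)^2 + 2*cos(r) + 4)^3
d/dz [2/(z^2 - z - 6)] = 2*(1 - 2*z)/(-z^2 + z + 6)^2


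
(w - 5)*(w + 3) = w^2 - 2*w - 15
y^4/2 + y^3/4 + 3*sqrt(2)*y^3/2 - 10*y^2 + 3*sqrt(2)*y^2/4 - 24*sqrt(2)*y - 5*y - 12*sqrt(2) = (y/2 + sqrt(2))*(y + 1/2)*(y - 3*sqrt(2))*(y + 4*sqrt(2))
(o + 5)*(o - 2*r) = o^2 - 2*o*r + 5*o - 10*r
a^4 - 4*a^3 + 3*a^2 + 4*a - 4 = (a - 2)^2*(a - 1)*(a + 1)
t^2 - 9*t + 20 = (t - 5)*(t - 4)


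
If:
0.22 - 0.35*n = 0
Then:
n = 0.63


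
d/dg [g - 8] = 1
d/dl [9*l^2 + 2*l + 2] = 18*l + 2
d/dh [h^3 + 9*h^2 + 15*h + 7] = 3*h^2 + 18*h + 15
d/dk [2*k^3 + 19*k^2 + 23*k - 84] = 6*k^2 + 38*k + 23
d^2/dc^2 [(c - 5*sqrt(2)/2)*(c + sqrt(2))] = 2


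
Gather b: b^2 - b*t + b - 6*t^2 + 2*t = b^2 + b*(1 - t) - 6*t^2 + 2*t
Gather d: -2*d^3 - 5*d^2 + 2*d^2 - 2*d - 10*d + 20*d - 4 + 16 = -2*d^3 - 3*d^2 + 8*d + 12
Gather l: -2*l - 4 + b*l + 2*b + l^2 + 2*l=b*l + 2*b + l^2 - 4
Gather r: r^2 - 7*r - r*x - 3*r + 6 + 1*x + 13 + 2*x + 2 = r^2 + r*(-x - 10) + 3*x + 21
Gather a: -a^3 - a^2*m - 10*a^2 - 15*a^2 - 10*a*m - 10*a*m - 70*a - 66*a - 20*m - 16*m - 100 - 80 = -a^3 + a^2*(-m - 25) + a*(-20*m - 136) - 36*m - 180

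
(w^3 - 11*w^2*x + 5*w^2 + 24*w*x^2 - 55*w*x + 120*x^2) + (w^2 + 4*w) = w^3 - 11*w^2*x + 6*w^2 + 24*w*x^2 - 55*w*x + 4*w + 120*x^2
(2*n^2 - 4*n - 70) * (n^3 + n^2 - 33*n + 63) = 2*n^5 - 2*n^4 - 140*n^3 + 188*n^2 + 2058*n - 4410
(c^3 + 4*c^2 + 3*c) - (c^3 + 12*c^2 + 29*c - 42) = -8*c^2 - 26*c + 42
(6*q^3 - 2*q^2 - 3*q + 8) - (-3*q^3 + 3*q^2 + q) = 9*q^3 - 5*q^2 - 4*q + 8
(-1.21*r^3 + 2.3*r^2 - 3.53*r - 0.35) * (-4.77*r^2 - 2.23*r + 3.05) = 5.7717*r^5 - 8.2727*r^4 + 8.0186*r^3 + 16.5564*r^2 - 9.986*r - 1.0675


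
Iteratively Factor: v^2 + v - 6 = (v + 3)*(v - 2)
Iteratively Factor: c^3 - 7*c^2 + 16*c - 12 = (c - 2)*(c^2 - 5*c + 6) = (c - 3)*(c - 2)*(c - 2)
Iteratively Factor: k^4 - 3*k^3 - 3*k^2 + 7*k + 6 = (k + 1)*(k^3 - 4*k^2 + k + 6) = (k + 1)^2*(k^2 - 5*k + 6) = (k - 2)*(k + 1)^2*(k - 3)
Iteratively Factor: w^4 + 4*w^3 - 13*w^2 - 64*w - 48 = (w + 3)*(w^3 + w^2 - 16*w - 16) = (w + 1)*(w + 3)*(w^2 - 16) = (w + 1)*(w + 3)*(w + 4)*(w - 4)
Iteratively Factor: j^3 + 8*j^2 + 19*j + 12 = (j + 1)*(j^2 + 7*j + 12) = (j + 1)*(j + 3)*(j + 4)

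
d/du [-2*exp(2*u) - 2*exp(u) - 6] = (-4*exp(u) - 2)*exp(u)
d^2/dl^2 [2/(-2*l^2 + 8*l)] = 2*(l*(l - 4) - 4*(l - 2)^2)/(l^3*(l - 4)^3)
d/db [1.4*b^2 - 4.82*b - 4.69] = 2.8*b - 4.82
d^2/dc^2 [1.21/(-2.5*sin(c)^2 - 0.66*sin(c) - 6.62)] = (30.25*sin(c)^4 + 5.9895*sin(c)^3 - 124.949924*sin(c)^2 - 17.265732*sin(c) + 38.996848)/(2.5*sin(c)^2 + 0.66*sin(c) + 6.62)^3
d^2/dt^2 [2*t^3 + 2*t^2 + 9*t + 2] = 12*t + 4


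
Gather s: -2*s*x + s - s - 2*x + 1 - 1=-2*s*x - 2*x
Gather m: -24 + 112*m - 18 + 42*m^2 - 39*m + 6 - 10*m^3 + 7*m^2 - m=-10*m^3 + 49*m^2 + 72*m - 36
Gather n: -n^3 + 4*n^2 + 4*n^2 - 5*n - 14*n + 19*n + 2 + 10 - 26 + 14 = -n^3 + 8*n^2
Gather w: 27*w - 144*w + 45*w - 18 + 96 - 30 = 48 - 72*w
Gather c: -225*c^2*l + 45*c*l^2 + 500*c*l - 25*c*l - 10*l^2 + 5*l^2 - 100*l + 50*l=-225*c^2*l + c*(45*l^2 + 475*l) - 5*l^2 - 50*l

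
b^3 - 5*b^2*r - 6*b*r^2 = b*(b - 6*r)*(b + r)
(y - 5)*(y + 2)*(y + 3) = y^3 - 19*y - 30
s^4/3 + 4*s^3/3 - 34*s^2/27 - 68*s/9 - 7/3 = (s/3 + 1)*(s - 7/3)*(s + 1/3)*(s + 3)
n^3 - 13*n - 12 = (n - 4)*(n + 1)*(n + 3)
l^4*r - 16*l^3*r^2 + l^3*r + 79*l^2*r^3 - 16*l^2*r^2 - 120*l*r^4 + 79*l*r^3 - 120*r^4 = (l - 8*r)*(l - 5*r)*(l - 3*r)*(l*r + r)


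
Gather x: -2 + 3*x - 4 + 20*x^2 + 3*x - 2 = 20*x^2 + 6*x - 8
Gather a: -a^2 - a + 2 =-a^2 - a + 2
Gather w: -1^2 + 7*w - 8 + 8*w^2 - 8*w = 8*w^2 - w - 9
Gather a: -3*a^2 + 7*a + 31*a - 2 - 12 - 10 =-3*a^2 + 38*a - 24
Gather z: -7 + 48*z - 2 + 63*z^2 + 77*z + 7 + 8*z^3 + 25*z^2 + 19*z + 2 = 8*z^3 + 88*z^2 + 144*z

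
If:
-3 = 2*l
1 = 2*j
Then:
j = 1/2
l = -3/2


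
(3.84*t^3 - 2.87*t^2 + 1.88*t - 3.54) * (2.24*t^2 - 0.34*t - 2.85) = 8.6016*t^5 - 7.7344*t^4 - 5.757*t^3 - 0.3893*t^2 - 4.1544*t + 10.089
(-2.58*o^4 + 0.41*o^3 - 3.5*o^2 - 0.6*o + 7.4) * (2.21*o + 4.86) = -5.7018*o^5 - 11.6327*o^4 - 5.7424*o^3 - 18.336*o^2 + 13.438*o + 35.964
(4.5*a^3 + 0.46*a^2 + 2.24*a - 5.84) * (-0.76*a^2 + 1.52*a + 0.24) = -3.42*a^5 + 6.4904*a^4 + 0.0768*a^3 + 7.9536*a^2 - 8.3392*a - 1.4016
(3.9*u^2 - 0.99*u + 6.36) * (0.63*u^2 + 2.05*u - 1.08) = 2.457*u^4 + 7.3713*u^3 - 2.2347*u^2 + 14.1072*u - 6.8688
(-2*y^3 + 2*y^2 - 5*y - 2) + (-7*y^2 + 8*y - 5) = -2*y^3 - 5*y^2 + 3*y - 7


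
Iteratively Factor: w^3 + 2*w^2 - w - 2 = (w + 2)*(w^2 - 1) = (w + 1)*(w + 2)*(w - 1)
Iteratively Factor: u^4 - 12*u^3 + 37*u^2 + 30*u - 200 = (u - 5)*(u^3 - 7*u^2 + 2*u + 40) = (u - 5)*(u + 2)*(u^2 - 9*u + 20) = (u - 5)*(u - 4)*(u + 2)*(u - 5)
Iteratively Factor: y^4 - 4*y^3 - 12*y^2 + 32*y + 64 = (y - 4)*(y^3 - 12*y - 16) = (y - 4)^2*(y^2 + 4*y + 4) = (y - 4)^2*(y + 2)*(y + 2)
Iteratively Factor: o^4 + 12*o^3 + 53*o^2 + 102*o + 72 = (o + 3)*(o^3 + 9*o^2 + 26*o + 24) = (o + 3)*(o + 4)*(o^2 + 5*o + 6) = (o + 2)*(o + 3)*(o + 4)*(o + 3)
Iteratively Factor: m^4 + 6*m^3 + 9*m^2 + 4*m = (m + 1)*(m^3 + 5*m^2 + 4*m) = m*(m + 1)*(m^2 + 5*m + 4) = m*(m + 1)^2*(m + 4)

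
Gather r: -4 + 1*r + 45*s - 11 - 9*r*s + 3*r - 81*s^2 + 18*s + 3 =r*(4 - 9*s) - 81*s^2 + 63*s - 12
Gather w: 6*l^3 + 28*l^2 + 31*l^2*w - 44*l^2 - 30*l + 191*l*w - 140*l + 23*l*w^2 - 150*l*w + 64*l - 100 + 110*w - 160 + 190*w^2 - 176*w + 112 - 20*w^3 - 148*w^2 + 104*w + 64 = 6*l^3 - 16*l^2 - 106*l - 20*w^3 + w^2*(23*l + 42) + w*(31*l^2 + 41*l + 38) - 84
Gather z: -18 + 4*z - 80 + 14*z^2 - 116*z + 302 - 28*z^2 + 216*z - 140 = -14*z^2 + 104*z + 64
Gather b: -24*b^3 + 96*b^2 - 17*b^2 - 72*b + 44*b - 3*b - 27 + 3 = -24*b^3 + 79*b^2 - 31*b - 24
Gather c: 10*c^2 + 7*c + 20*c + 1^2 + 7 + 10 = 10*c^2 + 27*c + 18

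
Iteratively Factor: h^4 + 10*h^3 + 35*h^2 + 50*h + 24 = (h + 2)*(h^3 + 8*h^2 + 19*h + 12) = (h + 2)*(h + 4)*(h^2 + 4*h + 3) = (h + 1)*(h + 2)*(h + 4)*(h + 3)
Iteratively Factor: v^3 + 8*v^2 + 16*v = (v + 4)*(v^2 + 4*v) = v*(v + 4)*(v + 4)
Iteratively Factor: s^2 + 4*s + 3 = (s + 3)*(s + 1)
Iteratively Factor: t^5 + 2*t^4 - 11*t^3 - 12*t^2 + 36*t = (t)*(t^4 + 2*t^3 - 11*t^2 - 12*t + 36) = t*(t - 2)*(t^3 + 4*t^2 - 3*t - 18) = t*(t - 2)^2*(t^2 + 6*t + 9) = t*(t - 2)^2*(t + 3)*(t + 3)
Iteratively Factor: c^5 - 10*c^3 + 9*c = (c)*(c^4 - 10*c^2 + 9) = c*(c - 1)*(c^3 + c^2 - 9*c - 9) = c*(c - 3)*(c - 1)*(c^2 + 4*c + 3) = c*(c - 3)*(c - 1)*(c + 1)*(c + 3)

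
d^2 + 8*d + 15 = (d + 3)*(d + 5)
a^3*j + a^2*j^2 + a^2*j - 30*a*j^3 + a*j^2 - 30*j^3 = (a - 5*j)*(a + 6*j)*(a*j + j)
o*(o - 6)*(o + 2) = o^3 - 4*o^2 - 12*o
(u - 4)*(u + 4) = u^2 - 16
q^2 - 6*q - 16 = (q - 8)*(q + 2)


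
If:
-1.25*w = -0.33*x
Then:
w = 0.264*x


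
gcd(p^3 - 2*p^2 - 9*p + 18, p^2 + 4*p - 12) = p - 2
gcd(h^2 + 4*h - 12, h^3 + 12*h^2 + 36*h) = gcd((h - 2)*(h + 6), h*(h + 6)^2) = h + 6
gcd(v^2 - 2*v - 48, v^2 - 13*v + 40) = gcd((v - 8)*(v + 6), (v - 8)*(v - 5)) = v - 8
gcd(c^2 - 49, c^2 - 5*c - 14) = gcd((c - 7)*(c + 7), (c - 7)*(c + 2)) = c - 7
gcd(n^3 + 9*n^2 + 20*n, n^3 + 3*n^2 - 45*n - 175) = n + 5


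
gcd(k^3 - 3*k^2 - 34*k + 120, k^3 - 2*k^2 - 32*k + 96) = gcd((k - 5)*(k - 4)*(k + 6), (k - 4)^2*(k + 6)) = k^2 + 2*k - 24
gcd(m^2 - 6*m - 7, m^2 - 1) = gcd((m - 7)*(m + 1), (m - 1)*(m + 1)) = m + 1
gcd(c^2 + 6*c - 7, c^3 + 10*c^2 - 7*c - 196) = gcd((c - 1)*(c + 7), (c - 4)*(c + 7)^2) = c + 7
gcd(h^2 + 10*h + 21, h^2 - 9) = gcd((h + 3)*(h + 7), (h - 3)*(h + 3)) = h + 3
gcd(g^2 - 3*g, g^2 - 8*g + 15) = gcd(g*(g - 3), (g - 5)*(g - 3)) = g - 3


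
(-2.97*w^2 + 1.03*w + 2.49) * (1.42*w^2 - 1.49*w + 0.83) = -4.2174*w^4 + 5.8879*w^3 - 0.464*w^2 - 2.8552*w + 2.0667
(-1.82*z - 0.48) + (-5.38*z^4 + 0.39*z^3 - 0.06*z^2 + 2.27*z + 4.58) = -5.38*z^4 + 0.39*z^3 - 0.06*z^2 + 0.45*z + 4.1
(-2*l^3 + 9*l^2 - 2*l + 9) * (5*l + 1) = -10*l^4 + 43*l^3 - l^2 + 43*l + 9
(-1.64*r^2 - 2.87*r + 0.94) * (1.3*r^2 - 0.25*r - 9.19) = -2.132*r^4 - 3.321*r^3 + 17.0111*r^2 + 26.1403*r - 8.6386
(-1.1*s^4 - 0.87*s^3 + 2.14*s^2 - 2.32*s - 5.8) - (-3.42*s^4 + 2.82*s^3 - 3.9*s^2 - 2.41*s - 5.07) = 2.32*s^4 - 3.69*s^3 + 6.04*s^2 + 0.0900000000000003*s - 0.73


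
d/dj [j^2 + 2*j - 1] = 2*j + 2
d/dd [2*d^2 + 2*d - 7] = 4*d + 2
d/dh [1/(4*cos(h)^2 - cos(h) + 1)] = (8*cos(h) - 1)*sin(h)/(4*sin(h)^2 + cos(h) - 5)^2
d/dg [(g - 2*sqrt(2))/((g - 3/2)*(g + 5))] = 2*(-2*g^2 + 8*sqrt(2)*g - 15 + 14*sqrt(2))/(4*g^4 + 28*g^3 - 11*g^2 - 210*g + 225)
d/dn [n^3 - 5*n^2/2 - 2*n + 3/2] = 3*n^2 - 5*n - 2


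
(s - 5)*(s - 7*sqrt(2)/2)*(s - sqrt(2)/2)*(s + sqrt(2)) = s^4 - 5*s^3 - 3*sqrt(2)*s^3 - 9*s^2/2 + 15*sqrt(2)*s^2 + 7*sqrt(2)*s/2 + 45*s/2 - 35*sqrt(2)/2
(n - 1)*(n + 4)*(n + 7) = n^3 + 10*n^2 + 17*n - 28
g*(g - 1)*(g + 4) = g^3 + 3*g^2 - 4*g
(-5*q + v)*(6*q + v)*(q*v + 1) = -30*q^3*v + q^2*v^2 - 30*q^2 + q*v^3 + q*v + v^2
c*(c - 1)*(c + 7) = c^3 + 6*c^2 - 7*c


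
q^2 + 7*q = q*(q + 7)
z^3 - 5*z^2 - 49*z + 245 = (z - 7)*(z - 5)*(z + 7)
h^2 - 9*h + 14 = (h - 7)*(h - 2)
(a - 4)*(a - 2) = a^2 - 6*a + 8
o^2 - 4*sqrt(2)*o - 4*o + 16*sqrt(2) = (o - 4)*(o - 4*sqrt(2))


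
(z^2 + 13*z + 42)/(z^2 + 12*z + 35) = (z + 6)/(z + 5)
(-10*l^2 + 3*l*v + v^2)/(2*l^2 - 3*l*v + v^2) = (5*l + v)/(-l + v)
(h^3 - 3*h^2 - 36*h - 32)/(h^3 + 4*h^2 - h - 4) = (h - 8)/(h - 1)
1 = 1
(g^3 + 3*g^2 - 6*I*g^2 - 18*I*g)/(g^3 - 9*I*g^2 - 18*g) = (g + 3)/(g - 3*I)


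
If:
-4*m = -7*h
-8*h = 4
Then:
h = -1/2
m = -7/8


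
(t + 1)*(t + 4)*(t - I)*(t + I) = t^4 + 5*t^3 + 5*t^2 + 5*t + 4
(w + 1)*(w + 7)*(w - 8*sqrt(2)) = w^3 - 8*sqrt(2)*w^2 + 8*w^2 - 64*sqrt(2)*w + 7*w - 56*sqrt(2)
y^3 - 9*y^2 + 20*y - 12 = (y - 6)*(y - 2)*(y - 1)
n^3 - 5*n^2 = n^2*(n - 5)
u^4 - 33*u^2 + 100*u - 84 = (u - 3)*(u - 2)^2*(u + 7)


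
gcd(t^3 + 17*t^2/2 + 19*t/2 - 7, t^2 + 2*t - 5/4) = t - 1/2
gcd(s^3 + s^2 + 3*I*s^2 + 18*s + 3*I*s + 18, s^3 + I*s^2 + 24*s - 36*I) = s^2 + 3*I*s + 18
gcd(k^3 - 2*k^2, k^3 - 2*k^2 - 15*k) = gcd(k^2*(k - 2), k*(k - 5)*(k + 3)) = k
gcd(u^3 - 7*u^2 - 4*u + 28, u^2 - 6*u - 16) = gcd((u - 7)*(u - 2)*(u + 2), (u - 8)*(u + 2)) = u + 2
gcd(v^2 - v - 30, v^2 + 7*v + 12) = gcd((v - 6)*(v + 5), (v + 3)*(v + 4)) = 1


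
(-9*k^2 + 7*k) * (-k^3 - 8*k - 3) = 9*k^5 - 7*k^4 + 72*k^3 - 29*k^2 - 21*k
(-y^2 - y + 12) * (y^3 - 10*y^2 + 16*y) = -y^5 + 9*y^4 + 6*y^3 - 136*y^2 + 192*y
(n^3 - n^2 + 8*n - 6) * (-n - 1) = -n^4 - 7*n^2 - 2*n + 6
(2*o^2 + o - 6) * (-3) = -6*o^2 - 3*o + 18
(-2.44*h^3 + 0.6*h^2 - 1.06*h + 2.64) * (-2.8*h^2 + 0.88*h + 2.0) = 6.832*h^5 - 3.8272*h^4 - 1.384*h^3 - 7.1248*h^2 + 0.2032*h + 5.28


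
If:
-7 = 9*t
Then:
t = -7/9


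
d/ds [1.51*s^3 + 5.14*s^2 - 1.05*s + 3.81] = 4.53*s^2 + 10.28*s - 1.05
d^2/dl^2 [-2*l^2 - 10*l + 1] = -4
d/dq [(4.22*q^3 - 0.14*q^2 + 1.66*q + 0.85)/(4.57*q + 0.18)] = (38.5708*q^3 + 1.639*q^2 - 0.0503999999999998*q - 3.5857)/(20.8849*q^2 + 1.6452*q + 0.0324)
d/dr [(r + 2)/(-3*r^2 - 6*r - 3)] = (r + 3)/(3*(r^3 + 3*r^2 + 3*r + 1))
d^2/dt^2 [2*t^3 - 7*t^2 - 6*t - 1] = 12*t - 14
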